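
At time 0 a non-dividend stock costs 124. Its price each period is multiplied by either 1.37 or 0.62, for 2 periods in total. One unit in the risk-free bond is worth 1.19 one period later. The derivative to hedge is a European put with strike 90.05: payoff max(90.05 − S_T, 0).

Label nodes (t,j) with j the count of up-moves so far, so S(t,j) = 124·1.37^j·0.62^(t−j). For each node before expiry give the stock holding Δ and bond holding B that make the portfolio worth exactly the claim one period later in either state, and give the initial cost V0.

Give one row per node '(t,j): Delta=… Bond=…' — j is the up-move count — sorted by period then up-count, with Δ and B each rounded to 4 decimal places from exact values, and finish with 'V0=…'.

No-arbitrage ⇒ martingale measure with p* = (R−d)/(u−d) = 0.7600.
At expiry t=2: V(2,0)=42.3844, V(2,1)=0.0000, V(2,2)=0.0000
Node (1,0) S=76.8800: V=(p*·0.0000+(1−p*)·42.3844)/1.19=8.5481; Δ=(0.0000−42.3844)/(105.3256−47.6656)=-0.7351; B=V−Δ·S=65.0606
Node (1,1) S=169.8800: V=(p*·0.0000+(1−p*)·0.0000)/1.19=0.0000; Δ=(0.0000−0.0000)/(232.7356−105.3256)=0.0000; B=V−Δ·S=0.0000
Node (0,0) S=124.0000: V=(p*·0.0000+(1−p*)·8.5481)/1.19=1.7240; Δ=(0.0000−8.5481)/(169.8800−76.8800)=-0.0919; B=V−Δ·S=13.1215
The time-0 hedge costs 1.7240, which is the no-arbitrage price.

(0,0): Delta=-0.0919 Bond=13.1215
(1,0): Delta=-0.7351 Bond=65.0606
(1,1): Delta=0.0000 Bond=0.0000
V0=1.7240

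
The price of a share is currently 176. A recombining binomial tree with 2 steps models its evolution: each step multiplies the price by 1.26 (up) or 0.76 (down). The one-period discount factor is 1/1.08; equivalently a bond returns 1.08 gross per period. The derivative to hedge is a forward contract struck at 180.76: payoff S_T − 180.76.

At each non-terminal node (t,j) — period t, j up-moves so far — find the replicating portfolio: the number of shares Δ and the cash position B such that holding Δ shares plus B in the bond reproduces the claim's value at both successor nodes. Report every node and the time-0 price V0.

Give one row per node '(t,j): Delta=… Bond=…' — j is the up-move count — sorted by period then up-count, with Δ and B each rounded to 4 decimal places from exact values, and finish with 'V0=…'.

(0,0): Delta=1.0000 Bond=-154.9726
(1,0): Delta=1.0000 Bond=-167.3704
(1,1): Delta=1.0000 Bond=-167.3704
V0=21.0274

The replicating-portfolio and risk-neutral prices coincide; use p* = (1.08−0.76)/(1.26−0.76) = 0.6400 for the latter.
Terminal values V(2,·): V(2,0)=-79.1024, V(2,1)=-12.2224, V(2,2)=98.6576
  t=1,j=0: stock 133.7600 → up 168.5376 (V=-12.2224), down 101.6576 (V=-79.1024). Price -33.6104; hedge Δ=1.0000, bond B=-167.3704.
  t=1,j=1: stock 221.7600 → up 279.4176 (V=98.6576), down 168.5376 (V=-12.2224). Price 54.3896; hedge Δ=1.0000, bond B=-167.3704.
  t=0,j=0: stock 176.0000 → up 221.7600 (V=54.3896), down 133.7600 (V=-33.6104). Price 21.0274; hedge Δ=1.0000, bond B=-154.9726.
Check: Δ(0,0)·S0 + B(0,0) = 21.0274 = V0.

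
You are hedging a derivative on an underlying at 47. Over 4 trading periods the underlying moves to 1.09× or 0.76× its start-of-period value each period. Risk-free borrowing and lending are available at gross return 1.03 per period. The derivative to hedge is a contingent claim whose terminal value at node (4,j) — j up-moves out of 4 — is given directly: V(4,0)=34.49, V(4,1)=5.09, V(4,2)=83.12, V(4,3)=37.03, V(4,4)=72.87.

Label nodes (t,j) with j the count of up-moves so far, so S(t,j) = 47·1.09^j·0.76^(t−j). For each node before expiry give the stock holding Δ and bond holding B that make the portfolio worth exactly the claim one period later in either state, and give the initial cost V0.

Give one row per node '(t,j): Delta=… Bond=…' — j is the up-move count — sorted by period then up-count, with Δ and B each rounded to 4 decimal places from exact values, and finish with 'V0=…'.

Under the risk-neutral measure, an up-move has probability p* = (R−d)/(u−d) = 0.8182 and values discount at R = 1.03.
Payoff layer (t=4): V(4,0)=34.4900, V(4,1)=5.0900, V(4,2)=83.1200, V(4,3)=37.0300, V(4,4)=72.8700
Node (3,0) S=20.6319: V=(p*·5.0900+(1−p*)·34.4900)/1.03=10.1315; Δ=(5.0900−34.4900)/(22.4887−15.6802)=-4.3181; B=V−Δ·S=99.2224
Node (3,1) S=29.5904: V=(p*·83.1200+(1−p*)·5.0900)/1.03=66.9250; Δ=(83.1200−5.0900)/(32.2536−22.4887)=7.9909; B=V−Δ·S=-169.5296
Node (3,2) S=42.4389: V=(p*·37.0300+(1−p*)·83.1200)/1.03=44.0874; Δ=(37.0300−83.1200)/(46.2584−32.2536)=-3.2910; B=V−Δ·S=183.7540
Node (3,3) S=60.8664: V=(p*·72.8700+(1−p*)·37.0300)/1.03=64.4210; Δ=(72.8700−37.0300)/(66.3443−46.2584)=1.7843; B=V−Δ·S=-44.1851
Node (2,0) S=27.1472: V=(p*·66.9250+(1−p*)·10.1315)/1.03=54.9504; Δ=(66.9250−10.1315)/(29.5904−20.6319)=6.3396; B=V−Δ·S=-117.1510
Node (2,1) S=38.9348: V=(p*·44.0874+(1−p*)·66.9250)/1.03=46.8346; Δ=(44.0874−66.9250)/(42.4389−29.5904)=-1.7775; B=V−Δ·S=116.0395
Node (2,2) S=55.8407: V=(p*·64.4210+(1−p*)·44.0874)/1.03=58.9553; Δ=(64.4210−44.0874)/(60.8664−42.4389)=1.1034; B=V−Δ·S=-2.6617
Node (1,0) S=35.7200: V=(p*·46.8346+(1−p*)·54.9504)/1.03=46.9031; Δ=(46.8346−54.9504)/(38.9348−27.1472)=-0.6885; B=V−Δ·S=71.4963
Node (1,1) S=51.2300: V=(p*·58.9553+(1−p*)·46.8346)/1.03=55.0986; Δ=(58.9553−46.8346)/(55.8407−38.9348)=0.7170; B=V−Δ·S=18.3692
Node (0,0) S=47.0000: V=(p*·55.0986+(1−p*)·46.9031)/1.03=52.0471; Δ=(55.0986−46.9031)/(51.2300−35.7200)=0.5284; B=V−Δ·S=27.2123
Self-financing check: at every node Δ·S+B equals the discounted successor values.

(0,0): Delta=0.5284 Bond=27.2123
(1,0): Delta=-0.6885 Bond=71.4963
(1,1): Delta=0.7170 Bond=18.3692
(2,0): Delta=6.3396 Bond=-117.1510
(2,1): Delta=-1.7775 Bond=116.0395
(2,2): Delta=1.1034 Bond=-2.6617
(3,0): Delta=-4.3181 Bond=99.2224
(3,1): Delta=7.9909 Bond=-169.5296
(3,2): Delta=-3.2910 Bond=183.7540
(3,3): Delta=1.7843 Bond=-44.1851
V0=52.0471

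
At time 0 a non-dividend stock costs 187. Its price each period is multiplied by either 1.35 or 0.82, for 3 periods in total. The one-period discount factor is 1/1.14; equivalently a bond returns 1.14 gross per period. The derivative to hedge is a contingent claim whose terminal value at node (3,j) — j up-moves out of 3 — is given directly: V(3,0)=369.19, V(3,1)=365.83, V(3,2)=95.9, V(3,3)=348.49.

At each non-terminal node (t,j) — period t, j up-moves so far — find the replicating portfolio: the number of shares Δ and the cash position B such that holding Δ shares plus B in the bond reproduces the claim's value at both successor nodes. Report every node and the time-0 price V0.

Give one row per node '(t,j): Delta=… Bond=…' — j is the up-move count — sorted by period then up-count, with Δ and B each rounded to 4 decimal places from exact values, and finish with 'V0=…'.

Under the risk-neutral measure, an up-move has probability p* = (R−d)/(u−d) = 0.6038 and values discount at R = 1.14.
Terminal values V(3,·): V(3,0)=369.1900, V(3,1)=365.8300, V(3,2)=95.9000, V(3,3)=348.4900
  t=2,j=0: stock 125.7388 → up 169.7474 (V=365.8300), down 103.1058 (V=369.1900). Price 322.0713; hedge Δ=-0.0504, bond B=328.4110.
  t=2,j=1: stock 207.0090 → up 279.4622 (V=95.9000), down 169.7474 (V=365.8300). Price 177.9416; hedge Δ=-2.4603, bond B=687.2435.
  t=2,j=2: stock 340.8075 → up 460.0901 (V=348.4900), down 279.4622 (V=95.9000). Price 217.9010; hedge Δ=1.3984, bond B=-258.6839.
  t=1,j=0: stock 153.3400 → up 207.0090 (V=177.9416), down 125.7388 (V=322.0713). Price 206.1839; hedge Δ=-1.7735, bond B=478.1268.
  t=1,j=1: stock 252.4500 → up 340.8075 (V=217.9010), down 207.0090 (V=177.9416). Price 177.2527; hedge Δ=0.2987, bond B=101.8575.
  t=0,j=0: stock 187.0000 → up 252.4500 (V=177.2527), down 153.3400 (V=206.1839). Price 165.5403; hedge Δ=-0.2919, bond B=220.1275.
Root portfolio cost Δ·187+B reproduces V0=165.5403.

(0,0): Delta=-0.2919 Bond=220.1275
(1,0): Delta=-1.7735 Bond=478.1268
(1,1): Delta=0.2987 Bond=101.8575
(2,0): Delta=-0.0504 Bond=328.4110
(2,1): Delta=-2.4603 Bond=687.2435
(2,2): Delta=1.3984 Bond=-258.6839
V0=165.5403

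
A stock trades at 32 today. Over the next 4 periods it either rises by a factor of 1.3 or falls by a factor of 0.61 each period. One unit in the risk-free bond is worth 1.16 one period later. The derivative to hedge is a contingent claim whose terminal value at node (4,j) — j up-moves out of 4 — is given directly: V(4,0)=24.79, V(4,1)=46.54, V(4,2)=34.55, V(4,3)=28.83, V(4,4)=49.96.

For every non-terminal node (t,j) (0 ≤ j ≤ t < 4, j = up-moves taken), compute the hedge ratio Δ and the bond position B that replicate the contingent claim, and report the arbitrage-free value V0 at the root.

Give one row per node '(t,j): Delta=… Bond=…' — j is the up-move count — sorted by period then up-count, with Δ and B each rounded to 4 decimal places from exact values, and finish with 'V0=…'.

Since d<R<u, set p* = (R−d)/(u−d) = 0.7971; price each node as the discounted p*-expectation of its children.
At expiry t=4: V(4,0)=24.7900, V(4,1)=46.5400, V(4,2)=34.5500, V(4,3)=28.8300, V(4,4)=49.9600
Node (3,0) S=7.2634: V=(p*·46.5400+(1−p*)·24.7900)/1.16=36.3163; Δ=(46.5400−24.7900)/(9.4424−4.4307)=4.3398; B=V−Δ·S=4.7946
Node (3,1) S=15.4794: V=(p*·34.5500+(1−p*)·46.5400)/1.16=31.8817; Δ=(34.5500−46.5400)/(20.1232−9.4424)=-1.1226; B=V−Δ·S=49.2585
Node (3,2) S=32.9888: V=(p*·28.8300+(1−p*)·34.5500)/1.16=25.8539; Δ=(28.8300−34.5500)/(42.8854−20.1232)=-0.2513; B=V−Δ·S=34.1438
Node (3,3) S=70.3040: V=(p*·49.9600+(1−p*)·28.8300)/1.16=39.3731; Δ=(49.9600−28.8300)/(91.3952−42.8854)=0.4356; B=V−Δ·S=8.7499
Node (2,0) S=11.9072: V=(p*·31.8817+(1−p*)·36.3163)/1.16=28.2599; Δ=(31.8817−36.3163)/(15.4794−7.2634)=-0.5398; B=V−Δ·S=34.6869
Node (2,1) S=25.3760: V=(p*·25.8539+(1−p*)·31.8817)/1.16=23.3422; Δ=(25.8539−31.8817)/(32.9888−15.4794)=-0.3443; B=V−Δ·S=32.0781
Node (2,2) S=54.0800: V=(p*·39.3731+(1−p*)·25.8539)/1.16=31.5776; Δ=(39.3731−25.8539)/(70.3040−32.9888)=0.3623; B=V−Δ·S=11.9847
Node (1,0) S=19.5200: V=(p*·23.3422+(1−p*)·28.2599)/1.16=20.9828; Δ=(23.3422−28.2599)/(25.3760−11.9072)=-0.3651; B=V−Δ·S=28.1098
Node (1,1) S=41.6000: V=(p*·31.5776+(1−p*)·23.3422)/1.16=25.7816; Δ=(31.5776−23.3422)/(54.0800−25.3760)=0.2869; B=V−Δ·S=13.8462
Node (0,0) S=32.0000: V=(p*·25.7816+(1−p*)·20.9828)/1.16=21.3862; Δ=(25.7816−20.9828)/(41.6000−19.5200)=0.2173; B=V−Δ·S=14.4313
Each (Δ,B) replicates both successor values, so the strategy is self-financing and V0 is arbitrage-free.

(0,0): Delta=0.2173 Bond=14.4313
(1,0): Delta=-0.3651 Bond=28.1098
(1,1): Delta=0.2869 Bond=13.8462
(2,0): Delta=-0.5398 Bond=34.6869
(2,1): Delta=-0.3443 Bond=32.0781
(2,2): Delta=0.3623 Bond=11.9847
(3,0): Delta=4.3398 Bond=4.7946
(3,1): Delta=-1.1226 Bond=49.2585
(3,2): Delta=-0.2513 Bond=34.1438
(3,3): Delta=0.4356 Bond=8.7499
V0=21.3862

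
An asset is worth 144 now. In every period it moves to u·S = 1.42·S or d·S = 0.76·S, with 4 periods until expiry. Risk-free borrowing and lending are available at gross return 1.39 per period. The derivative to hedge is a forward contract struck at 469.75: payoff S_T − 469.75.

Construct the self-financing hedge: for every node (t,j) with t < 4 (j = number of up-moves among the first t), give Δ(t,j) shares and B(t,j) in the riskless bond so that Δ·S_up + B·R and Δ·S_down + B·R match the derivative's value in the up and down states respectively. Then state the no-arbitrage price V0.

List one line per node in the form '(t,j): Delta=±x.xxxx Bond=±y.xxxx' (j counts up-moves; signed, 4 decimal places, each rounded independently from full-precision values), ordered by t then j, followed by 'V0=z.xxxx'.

(0,0): Delta=1.0000 Bond=-125.8368
(1,0): Delta=1.0000 Bond=-174.9131
(1,1): Delta=1.0000 Bond=-174.9131
(2,0): Delta=1.0000 Bond=-243.1292
(2,1): Delta=1.0000 Bond=-243.1292
(2,2): Delta=1.0000 Bond=-243.1292
(3,0): Delta=1.0000 Bond=-337.9496
(3,1): Delta=1.0000 Bond=-337.9496
(3,2): Delta=1.0000 Bond=-337.9496
(3,3): Delta=1.0000 Bond=-337.9496
V0=18.1632

Under the risk-neutral measure, an up-move has probability p* = (R−d)/(u−d) = 0.9545 and values discount at R = 1.39.
At expiry t=4: V(4,0)=-421.7085, V(4,1)=-379.9882, V(4,2)=-302.0371, V(4,3)=-156.3918, V(4,4)=115.7351
Node (3,0) S=63.2125: V=(p*·-379.9882+(1−p*)·-421.7085)/1.39=-274.7371; Δ=(-379.9882−-421.7085)/(89.7618−48.0415)=1.0000; B=V−Δ·S=-337.9496
Node (3,1) S=118.1076: V=(p*·-302.0371+(1−p*)·-379.9882)/1.39=-219.8420; Δ=(-302.0371−-379.9882)/(167.7129−89.7618)=1.0000; B=V−Δ·S=-337.9496
Node (3,2) S=220.6748: V=(p*·-156.3918+(1−p*)·-302.0371)/1.39=-117.2748; Δ=(-156.3918−-302.0371)/(313.3582−167.7129)=1.0000; B=V−Δ·S=-337.9496
Node (3,3) S=412.3135: V=(p*·115.7351+(1−p*)·-156.3918)/1.39=74.3638; Δ=(115.7351−-156.3918)/(585.4851−313.3582)=1.0000; B=V−Δ·S=-337.9496
Node (2,0) S=83.1744: V=(p*·-219.8420+(1−p*)·-274.7371)/1.39=-159.9548; Δ=(-219.8420−-274.7371)/(118.1076−63.2125)=1.0000; B=V−Δ·S=-243.1292
Node (2,1) S=155.4048: V=(p*·-117.2748+(1−p*)·-219.8420)/1.39=-87.7244; Δ=(-117.2748−-219.8420)/(220.6748−118.1076)=1.0000; B=V−Δ·S=-243.1292
Node (2,2) S=290.3616: V=(p*·74.3638+(1−p*)·-117.2748)/1.39=47.2324; Δ=(74.3638−-117.2748)/(412.3135−220.6748)=1.0000; B=V−Δ·S=-243.1292
Node (1,0) S=109.4400: V=(p*·-87.7244+(1−p*)·-159.9548)/1.39=-65.4731; Δ=(-87.7244−-159.9548)/(155.4048−83.1744)=1.0000; B=V−Δ·S=-174.9131
Node (1,1) S=204.4800: V=(p*·47.2324+(1−p*)·-87.7244)/1.39=29.5669; Δ=(47.2324−-87.7244)/(290.3616−155.4048)=1.0000; B=V−Δ·S=-174.9131
Node (0,0) S=144.0000: V=(p*·29.5669+(1−p*)·-65.4731)/1.39=18.1632; Δ=(29.5669−-65.4731)/(204.4800−109.4400)=1.0000; B=V−Δ·S=-125.8368
Each (Δ,B) replicates both successor values, so the strategy is self-financing and V0 is arbitrage-free.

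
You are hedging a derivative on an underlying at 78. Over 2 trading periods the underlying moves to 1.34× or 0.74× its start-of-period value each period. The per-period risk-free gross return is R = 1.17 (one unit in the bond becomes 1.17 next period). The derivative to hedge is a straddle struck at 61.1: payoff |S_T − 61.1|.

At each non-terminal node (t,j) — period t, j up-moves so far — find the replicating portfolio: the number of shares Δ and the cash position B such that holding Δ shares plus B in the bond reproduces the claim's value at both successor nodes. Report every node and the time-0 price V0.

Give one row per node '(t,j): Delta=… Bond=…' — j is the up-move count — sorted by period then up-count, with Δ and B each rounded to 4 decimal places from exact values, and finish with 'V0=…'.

(0,0): Delta=0.8097 Bond=-27.6353
(1,0): Delta=-0.0619 Bond=17.9739
(1,1): Delta=1.0000 Bond=-52.2222
V0=35.5222

Since d<R<u, set p* = (R−d)/(u−d) = 0.7167; price each node as the discounted p*-expectation of its children.
At expiry t=2: V(2,0)=18.3872, V(2,1)=16.2448, V(2,2)=78.9568
  t=1,j=0: stock 57.7200 → up 77.3448 (V=16.2448), down 42.7128 (V=18.3872). Price 14.4033; hedge Δ=-0.0619, bond B=17.9739.
  t=1,j=1: stock 104.5200 → up 140.0568 (V=78.9568), down 77.3448 (V=16.2448). Price 52.2978; hedge Δ=1.0000, bond B=-52.2222.
  t=0,j=0: stock 78.0000 → up 104.5200 (V=52.2978), down 57.7200 (V=14.4033). Price 35.5222; hedge Δ=0.8097, bond B=-27.6353.
Self-financing check: at every node Δ·S+B equals the discounted successor values.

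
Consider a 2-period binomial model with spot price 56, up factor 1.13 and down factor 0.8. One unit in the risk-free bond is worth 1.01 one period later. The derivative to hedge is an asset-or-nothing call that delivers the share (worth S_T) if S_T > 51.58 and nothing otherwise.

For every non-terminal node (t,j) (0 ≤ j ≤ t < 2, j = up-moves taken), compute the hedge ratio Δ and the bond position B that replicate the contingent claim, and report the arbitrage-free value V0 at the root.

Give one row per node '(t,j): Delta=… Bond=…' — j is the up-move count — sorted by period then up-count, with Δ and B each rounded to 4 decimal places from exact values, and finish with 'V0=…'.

(0,0): Delta=2.4380 Bond=-108.1393
(1,0): Delta=0.0000 Bond=0.0000
(1,1): Delta=3.4242 Bond=-171.6325
V0=28.3866

Under the risk-neutral measure, an up-move has probability p* = (R−d)/(u−d) = 0.6364 and values discount at R = 1.01.
Terminal values V(2,·): V(2,0)=0.0000, V(2,1)=0.0000, V(2,2)=71.5064
(1,0): S=44.8000. Δ = (V_up−V_dn)/(S_up−S_dn) = (0.0000−0.0000)/(50.6240−35.8400) = 0.0000. V = [p*·0.0000 + (1−p*)·0.0000]/1.01 = 0.0000. B = V − Δ·S = 0.0000.
(1,1): S=63.2800. Δ = (V_up−V_dn)/(S_up−S_dn) = (71.5064−0.0000)/(71.5064−50.6240) = 3.4242. V = [p*·71.5064 + (1−p*)·0.0000]/1.01 = 45.0535. B = V − Δ·S = -171.6325.
(0,0): S=56.0000. Δ = (V_up−V_dn)/(S_up−S_dn) = (45.0535−0.0000)/(63.2800−44.8000) = 2.4380. V = [p*·45.0535 + (1−p*)·0.0000]/1.01 = 28.3866. B = V − Δ·S = -108.1393.
Self-financing check: at every node Δ·S+B equals the discounted successor values.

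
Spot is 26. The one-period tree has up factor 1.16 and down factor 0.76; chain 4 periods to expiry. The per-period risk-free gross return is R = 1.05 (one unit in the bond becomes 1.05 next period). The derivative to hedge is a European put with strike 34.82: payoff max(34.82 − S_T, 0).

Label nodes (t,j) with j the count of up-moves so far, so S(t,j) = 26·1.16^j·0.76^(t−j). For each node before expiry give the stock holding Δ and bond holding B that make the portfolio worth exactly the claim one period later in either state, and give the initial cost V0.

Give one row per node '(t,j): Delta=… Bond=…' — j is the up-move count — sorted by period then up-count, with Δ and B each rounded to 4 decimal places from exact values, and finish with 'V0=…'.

(0,0): Delta=-0.6120 Bond=21.3455
(1,0): Delta=-1.0000 Bond=30.0788
(1,1): Delta=-0.5156 Bond=19.5050
(2,0): Delta=-1.0000 Bond=31.5828
(2,1): Delta=-1.0000 Bond=31.5828
(2,2): Delta=-0.3953 Bond=16.2689
(3,0): Delta=-1.0000 Bond=33.1619
(3,1): Delta=-1.0000 Bond=33.1619
(3,2): Delta=-1.0000 Bond=33.1619
(3,3): Delta=-0.2450 Bond=10.9833
V0=5.4324

No-arbitrage ⇒ martingale measure with p* = (R−d)/(u−d) = 0.7250.
Payoff layer (t=4): V(4,0)=26.1458, V(4,1)=21.5805, V(4,2)=14.6123, V(4,3)=3.9767, V(4,4)=0.0000
(3,0): S=11.4134. Δ = (V_up−V_dn)/(S_up−S_dn) = (21.5805−26.1458)/(13.2395−8.6742) = -1.0000. V = [p*·21.5805 + (1−p*)·26.1458]/1.05 = 21.7485. B = V − Δ·S = 33.1619.
(3,1): S=17.4204. Δ = (V_up−V_dn)/(S_up−S_dn) = (14.6123−21.5805)/(20.2077−13.2395) = -1.0000. V = [p*·14.6123 + (1−p*)·21.5805]/1.05 = 15.7415. B = V − Δ·S = 33.1619.
(3,2): S=26.5891. Δ = (V_up−V_dn)/(S_up−S_dn) = (3.9767−14.6123)/(30.8433−20.2077) = -1.0000. V = [p*·3.9767 + (1−p*)·14.6123]/1.05 = 6.5728. B = V − Δ·S = 33.1619.
(3,3): S=40.5833. Δ = (V_up−V_dn)/(S_up−S_dn) = (0.0000−3.9767)/(47.0766−30.8433) = -0.2450. V = [p*·0.0000 + (1−p*)·3.9767]/1.05 = 1.0415. B = V − Δ·S = 10.9833.
(2,0): S=15.0176. Δ = (V_up−V_dn)/(S_up−S_dn) = (15.7415−21.7485)/(17.4204−11.4134) = -1.0000. V = [p*·15.7415 + (1−p*)·21.7485]/1.05 = 16.5652. B = V − Δ·S = 31.5828.
(2,1): S=22.9216. Δ = (V_up−V_dn)/(S_up−S_dn) = (6.5728−15.7415)/(26.5891−17.4204) = -1.0000. V = [p*·6.5728 + (1−p*)·15.7415]/1.05 = 8.6612. B = V − Δ·S = 31.5828.
(2,2): S=34.9856. Δ = (V_up−V_dn)/(S_up−S_dn) = (1.0415−6.5728)/(40.5833−26.5891) = -0.3953. V = [p*·1.0415 + (1−p*)·6.5728]/1.05 = 2.4406. B = V − Δ·S = 16.2689.
(1,0): S=19.7600. Δ = (V_up−V_dn)/(S_up−S_dn) = (8.6612−16.5652)/(22.9216−15.0176) = -1.0000. V = [p*·8.6612 + (1−p*)·16.5652]/1.05 = 10.3188. B = V − Δ·S = 30.0788.
(1,1): S=30.1600. Δ = (V_up−V_dn)/(S_up−S_dn) = (2.4406−8.6612)/(34.9856−22.9216) = -0.5156. V = [p*·2.4406 + (1−p*)·8.6612]/1.05 = 3.9536. B = V − Δ·S = 19.5050.
(0,0): S=26.0000. Δ = (V_up−V_dn)/(S_up−S_dn) = (3.9536−10.3188)/(30.1600−19.7600) = -0.6120. V = [p*·3.9536 + (1−p*)·10.3188]/1.05 = 5.4324. B = V − Δ·S = 21.3455.
The time-0 hedge costs 5.4324, which is the no-arbitrage price.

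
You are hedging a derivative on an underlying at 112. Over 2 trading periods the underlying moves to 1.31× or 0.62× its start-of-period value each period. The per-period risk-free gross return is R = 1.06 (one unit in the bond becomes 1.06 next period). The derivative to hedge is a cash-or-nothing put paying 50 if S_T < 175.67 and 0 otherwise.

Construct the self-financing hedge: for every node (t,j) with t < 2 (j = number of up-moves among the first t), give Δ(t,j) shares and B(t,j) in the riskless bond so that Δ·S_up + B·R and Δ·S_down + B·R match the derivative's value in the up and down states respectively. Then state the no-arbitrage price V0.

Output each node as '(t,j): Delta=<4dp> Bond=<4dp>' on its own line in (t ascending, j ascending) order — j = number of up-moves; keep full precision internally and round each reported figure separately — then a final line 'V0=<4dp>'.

Under the risk-neutral measure, an up-move has probability p* = (R−d)/(u−d) = 0.6377 and values discount at R = 1.06.
Terminal payoffs: V(2,0)=50.0000, V(2,1)=50.0000, V(2,2)=0.0000
Node (1,0) S=69.4400: V=(p*·50.0000+(1−p*)·50.0000)/1.06=47.1698; Δ=(50.0000−50.0000)/(90.9664−43.0528)=0.0000; B=V−Δ·S=47.1698
Node (1,1) S=146.7200: V=(p*·0.0000+(1−p*)·50.0000)/1.06=17.0905; Δ=(0.0000−50.0000)/(192.2032−90.9664)=-0.4939; B=V−Δ·S=89.5543
Node (0,0) S=112.0000: V=(p*·17.0905+(1−p*)·47.1698)/1.06=26.4045; Δ=(17.0905−47.1698)/(146.7200−69.4400)=-0.3892; B=V−Δ·S=69.9977
Root portfolio cost Δ·112+B reproduces V0=26.4045.

(0,0): Delta=-0.3892 Bond=69.9977
(1,0): Delta=0.0000 Bond=47.1698
(1,1): Delta=-0.4939 Bond=89.5543
V0=26.4045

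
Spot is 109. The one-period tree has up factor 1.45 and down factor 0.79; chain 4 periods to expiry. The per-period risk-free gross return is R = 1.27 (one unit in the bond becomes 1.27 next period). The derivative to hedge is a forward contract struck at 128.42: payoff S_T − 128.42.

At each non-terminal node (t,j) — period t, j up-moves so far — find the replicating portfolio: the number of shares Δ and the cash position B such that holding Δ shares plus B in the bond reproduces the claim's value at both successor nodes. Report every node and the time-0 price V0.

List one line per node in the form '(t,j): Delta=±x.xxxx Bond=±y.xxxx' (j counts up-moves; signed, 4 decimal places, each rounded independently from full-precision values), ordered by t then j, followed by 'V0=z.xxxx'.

Since d<R<u, set p* = (R−d)/(u−d) = 0.7273; price each node as the discounted p*-expectation of its children.
Terminal payoffs: V(4,0)=-85.9644, V(4,1)=-50.4952, V(4,2)=14.6066, V(4,3)=134.0971, V(4,4)=353.4152
  t=3,j=0: stock 53.7413 → up 77.9248 (V=-50.4952), down 42.4556 (V=-85.9644). Price -47.3769; hedge Δ=1.0000, bond B=-101.1181.
  t=3,j=1: stock 98.6390 → up 143.0266 (V=14.6066), down 77.9248 (V=-50.4952). Price -2.4791; hedge Δ=1.0000, bond B=-101.1181.
  t=3,j=2: stock 181.0463 → up 262.5171 (V=134.0971), down 143.0266 (V=14.6066). Price 79.9282; hedge Δ=1.0000, bond B=-101.1181.
  t=3,j=3: stock 332.3001 → up 481.8352 (V=353.4152), down 262.5171 (V=134.0971). Price 231.1820; hedge Δ=1.0000, bond B=-101.1181.
  t=2,j=0: stock 68.0269 → up 98.6390 (V=-2.4791), down 53.7413 (V=-47.3769). Price -11.5937; hedge Δ=1.0000, bond B=-79.6206.
  t=2,j=1: stock 124.8595 → up 181.0463 (V=79.9282), down 98.6390 (V=-2.4791). Price 45.2389; hedge Δ=1.0000, bond B=-79.6206.
  t=2,j=2: stock 229.1725 → up 332.3001 (V=231.1820), down 181.0463 (V=79.9282). Price 149.5519; hedge Δ=1.0000, bond B=-79.6206.
  t=1,j=0: stock 86.1100 → up 124.8595 (V=45.2389), down 68.0269 (V=-11.5937). Price 23.4166; hedge Δ=1.0000, bond B=-62.6934.
  t=1,j=1: stock 158.0500 → up 229.1725 (V=149.5519), down 124.8595 (V=45.2389). Price 95.3566; hedge Δ=1.0000, bond B=-62.6934.
  t=0,j=0: stock 109.0000 → up 158.0500 (V=95.3566), down 86.1100 (V=23.4166). Price 59.6352; hedge Δ=1.0000, bond B=-49.3648.
Check: Δ(0,0)·S0 + B(0,0) = 59.6352 = V0.

(0,0): Delta=1.0000 Bond=-49.3648
(1,0): Delta=1.0000 Bond=-62.6934
(1,1): Delta=1.0000 Bond=-62.6934
(2,0): Delta=1.0000 Bond=-79.6206
(2,1): Delta=1.0000 Bond=-79.6206
(2,2): Delta=1.0000 Bond=-79.6206
(3,0): Delta=1.0000 Bond=-101.1181
(3,1): Delta=1.0000 Bond=-101.1181
(3,2): Delta=1.0000 Bond=-101.1181
(3,3): Delta=1.0000 Bond=-101.1181
V0=59.6352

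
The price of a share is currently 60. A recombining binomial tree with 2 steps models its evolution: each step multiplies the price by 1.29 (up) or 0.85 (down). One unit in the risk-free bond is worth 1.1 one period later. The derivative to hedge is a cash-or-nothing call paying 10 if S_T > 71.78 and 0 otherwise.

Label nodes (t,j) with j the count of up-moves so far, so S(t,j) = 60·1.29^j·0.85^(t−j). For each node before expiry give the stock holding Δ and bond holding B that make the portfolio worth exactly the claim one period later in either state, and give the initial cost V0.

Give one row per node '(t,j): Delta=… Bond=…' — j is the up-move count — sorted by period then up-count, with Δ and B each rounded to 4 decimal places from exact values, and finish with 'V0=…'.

(0,0): Delta=0.1957 Bond=-9.0713
(1,0): Delta=0.0000 Bond=0.0000
(1,1): Delta=0.2936 Bond=-17.5620
V0=2.6680

Risk-neutral probability p* = (R−d)/(u−d) = (1.1−0.85)/(1.29−0.85) = 0.5682.
Payoff layer (t=2): V(2,0)=0.0000, V(2,1)=0.0000, V(2,2)=10.0000
  t=1,j=0: stock 51.0000 → up 65.7900 (V=0.0000), down 43.3500 (V=0.0000). Price 0.0000; hedge Δ=0.0000, bond B=0.0000.
  t=1,j=1: stock 77.4000 → up 99.8460 (V=10.0000), down 65.7900 (V=0.0000). Price 5.1653; hedge Δ=0.2936, bond B=-17.5620.
  t=0,j=0: stock 60.0000 → up 77.4000 (V=5.1653), down 51.0000 (V=0.0000). Price 2.6680; hedge Δ=0.1957, bond B=-9.0713.
Root portfolio cost Δ·60+B reproduces V0=2.6680.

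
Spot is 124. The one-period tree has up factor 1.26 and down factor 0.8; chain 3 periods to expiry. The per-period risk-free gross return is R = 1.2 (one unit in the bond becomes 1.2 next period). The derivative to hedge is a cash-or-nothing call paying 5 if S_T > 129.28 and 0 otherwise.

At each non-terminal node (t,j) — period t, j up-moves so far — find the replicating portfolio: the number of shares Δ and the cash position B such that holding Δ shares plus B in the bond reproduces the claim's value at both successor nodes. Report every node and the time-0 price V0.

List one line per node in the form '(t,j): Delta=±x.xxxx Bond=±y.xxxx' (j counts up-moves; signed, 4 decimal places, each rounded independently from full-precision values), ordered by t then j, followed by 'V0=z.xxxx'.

(0,0): Delta=0.0138 Bond=1.0464
(1,0): Delta=0.0794 Bond=-5.2510
(1,1): Delta=0.0076 Bond=2.2317
(2,0): Delta=0.0000 Bond=0.0000
(2,1): Delta=0.0870 Bond=-7.2464
(2,2): Delta=0.0000 Bond=4.1667
V0=2.7587

Under the risk-neutral measure, an up-move has probability p* = (R−d)/(u−d) = 0.8696 and values discount at R = 1.2.
Terminal payoffs: V(3,0)=0.0000, V(3,1)=0.0000, V(3,2)=5.0000, V(3,3)=5.0000
Node (2,0) S=79.3600: V=(p*·0.0000+(1−p*)·0.0000)/1.2=0.0000; Δ=(0.0000−0.0000)/(99.9936−63.4880)=0.0000; B=V−Δ·S=0.0000
Node (2,1) S=124.9920: V=(p*·5.0000+(1−p*)·0.0000)/1.2=3.6232; Δ=(5.0000−0.0000)/(157.4899−99.9936)=0.0870; B=V−Δ·S=-7.2464
Node (2,2) S=196.8624: V=(p*·5.0000+(1−p*)·5.0000)/1.2=4.1667; Δ=(5.0000−5.0000)/(248.0466−157.4899)=0.0000; B=V−Δ·S=4.1667
Node (1,0) S=99.2000: V=(p*·3.6232+(1−p*)·0.0000)/1.2=2.6255; Δ=(3.6232−0.0000)/(124.9920−79.3600)=0.0794; B=V−Δ·S=-5.2510
Node (1,1) S=156.2400: V=(p*·4.1667+(1−p*)·3.6232)/1.2=3.4131; Δ=(4.1667−3.6232)/(196.8624−124.9920)=0.0076; B=V−Δ·S=2.2317
Node (0,0) S=124.0000: V=(p*·3.4131+(1−p*)·2.6255)/1.2=2.7587; Δ=(3.4131−2.6255)/(156.2400−99.2000)=0.0138; B=V−Δ·S=1.0464
Check: Δ(0,0)·S0 + B(0,0) = 2.7587 = V0.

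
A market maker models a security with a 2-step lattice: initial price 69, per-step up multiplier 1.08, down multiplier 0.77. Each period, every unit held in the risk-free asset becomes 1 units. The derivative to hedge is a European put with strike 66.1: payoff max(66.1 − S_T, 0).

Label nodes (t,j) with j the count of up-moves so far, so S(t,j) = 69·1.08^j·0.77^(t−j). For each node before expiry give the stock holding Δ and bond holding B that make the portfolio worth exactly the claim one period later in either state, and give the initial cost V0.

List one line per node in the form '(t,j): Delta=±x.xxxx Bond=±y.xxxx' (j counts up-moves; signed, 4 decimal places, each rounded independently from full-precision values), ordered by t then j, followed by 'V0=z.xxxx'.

No-arbitrage ⇒ martingale measure with p* = (R−d)/(u−d) = 0.7419.
Payoff layer (t=2): V(2,0)=25.1899, V(2,1)=8.7196, V(2,2)=0.0000
Node (1,0) S=53.1300: V=(p*·8.7196+(1−p*)·25.1899)/1=12.9700; Δ=(8.7196−25.1899)/(57.3804−40.9101)=-1.0000; B=V−Δ·S=66.1000
Node (1,1) S=74.5200: V=(p*·0.0000+(1−p*)·8.7196)/1=2.2502; Δ=(0.0000−8.7196)/(80.4816−57.3804)=-0.3775; B=V−Δ·S=30.3780
Node (0,0) S=69.0000: V=(p*·2.2502+(1−p*)·12.9700)/1=5.0166; Δ=(2.2502−12.9700)/(74.5200−53.1300)=-0.5012; B=V−Δ·S=39.5966
Self-financing check: at every node Δ·S+B equals the discounted successor values.

(0,0): Delta=-0.5012 Bond=39.5966
(1,0): Delta=-1.0000 Bond=66.1000
(1,1): Delta=-0.3775 Bond=30.3780
V0=5.0166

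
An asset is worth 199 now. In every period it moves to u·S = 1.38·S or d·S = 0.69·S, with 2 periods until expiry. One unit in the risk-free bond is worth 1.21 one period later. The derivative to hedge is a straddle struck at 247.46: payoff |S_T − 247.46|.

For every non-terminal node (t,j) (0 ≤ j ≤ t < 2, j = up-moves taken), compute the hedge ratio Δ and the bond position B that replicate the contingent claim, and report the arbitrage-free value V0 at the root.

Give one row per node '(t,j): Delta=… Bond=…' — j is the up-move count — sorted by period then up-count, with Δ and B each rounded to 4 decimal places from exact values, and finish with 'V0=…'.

Under the risk-neutral measure, an up-move has probability p* = (R−d)/(u−d) = 0.7536 and values discount at R = 1.21.
Payoff layer (t=2): V(2,0)=152.7161, V(2,1)=57.9722, V(2,2)=131.5156
Node (1,0) S=137.3100: V=(p*·57.9722+(1−p*)·152.7161)/1.21=67.2024; Δ=(57.9722−152.7161)/(189.4878−94.7439)=-1.0000; B=V−Δ·S=204.5124
Node (1,1) S=274.6200: V=(p*·131.5156+(1−p*)·57.9722)/1.21=93.7159; Δ=(131.5156−57.9722)/(378.9756−189.4878)=0.3881; B=V−Δ·S=-12.8688
Node (0,0) S=199.0000: V=(p*·93.7159+(1−p*)·67.2024)/1.21=72.0525; Δ=(93.7159−67.2024)/(274.6200−137.3100)=0.1931; B=V−Δ·S=33.6272
The time-0 hedge costs 72.0525, which is the no-arbitrage price.

(0,0): Delta=0.1931 Bond=33.6272
(1,0): Delta=-1.0000 Bond=204.5124
(1,1): Delta=0.3881 Bond=-12.8688
V0=72.0525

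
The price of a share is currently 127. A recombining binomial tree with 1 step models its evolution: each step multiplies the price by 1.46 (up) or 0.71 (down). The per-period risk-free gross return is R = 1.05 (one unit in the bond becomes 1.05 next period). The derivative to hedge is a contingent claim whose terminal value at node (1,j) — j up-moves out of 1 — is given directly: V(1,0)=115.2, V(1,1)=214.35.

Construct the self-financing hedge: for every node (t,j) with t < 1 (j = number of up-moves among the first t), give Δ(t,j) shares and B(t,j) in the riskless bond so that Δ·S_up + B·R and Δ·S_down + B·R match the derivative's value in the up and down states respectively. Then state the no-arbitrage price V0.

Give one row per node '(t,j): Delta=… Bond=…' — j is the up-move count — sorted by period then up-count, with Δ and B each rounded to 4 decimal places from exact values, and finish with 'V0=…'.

(0,0): Delta=1.0409 Bond=20.3219
V0=152.5219

The replicating-portfolio and risk-neutral prices coincide; use p* = (1.05−0.71)/(1.46−0.71) = 0.4533 for the latter.
Terminal values V(1,·): V(1,0)=115.2000, V(1,1)=214.3500
  t=0,j=0: stock 127.0000 → up 185.4200 (V=214.3500), down 90.1700 (V=115.2000). Price 152.5219; hedge Δ=1.0409, bond B=20.3219.
Check: Δ(0,0)·S0 + B(0,0) = 152.5219 = V0.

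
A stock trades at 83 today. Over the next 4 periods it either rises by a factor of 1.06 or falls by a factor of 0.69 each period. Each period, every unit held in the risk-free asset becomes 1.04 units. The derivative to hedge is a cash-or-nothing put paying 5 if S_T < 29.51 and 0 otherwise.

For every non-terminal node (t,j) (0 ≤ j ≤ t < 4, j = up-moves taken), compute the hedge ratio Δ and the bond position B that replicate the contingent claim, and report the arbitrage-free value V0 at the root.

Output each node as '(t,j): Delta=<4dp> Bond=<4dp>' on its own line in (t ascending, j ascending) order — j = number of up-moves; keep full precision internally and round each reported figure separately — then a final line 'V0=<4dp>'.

(0,0): Delta=-0.0012 Bond=0.1022
(1,0): Delta=-0.0223 Bond=1.3153
(1,1): Delta=-0.0004 Bond=0.0372
(2,0): Delta=-0.3110 Bond=12.7777
(2,1): Delta=-0.0116 Bond=0.7159
(2,2): Delta=0.0000 Bond=0.0000
(3,0): Delta=0.0000 Bond=4.8077
(3,1): Delta=-0.3226 Bond=13.7734
(3,2): Delta=0.0000 Bond=0.0000
(3,3): Delta=0.0000 Bond=0.0000
V0=0.0026

Since d<R<u, set p* = (R−d)/(u−d) = 0.9459; price each node as the discounted p*-expectation of its children.
At expiry t=4: V(4,0)=5.0000, V(4,1)=5.0000, V(4,2)=0.0000, V(4,3)=0.0000, V(4,4)=0.0000
Node (3,0) S=27.2662: V=(p*·5.0000+(1−p*)·5.0000)/1.04=4.8077; Δ=(5.0000−5.0000)/(28.9022−18.8137)=0.0000; B=V−Δ·S=4.8077
Node (3,1) S=41.8873: V=(p*·0.0000+(1−p*)·5.0000)/1.04=0.2599; Δ=(0.0000−5.0000)/(44.4005−28.9022)=-0.3226; B=V−Δ·S=13.7734
Node (3,2) S=64.3486: V=(p*·0.0000+(1−p*)·0.0000)/1.04=0.0000; Δ=(0.0000−0.0000)/(68.2095−44.4005)=0.0000; B=V−Δ·S=0.0000
Node (3,3) S=98.8543: V=(p*·0.0000+(1−p*)·0.0000)/1.04=0.0000; Δ=(0.0000−0.0000)/(104.7856−68.2095)=0.0000; B=V−Δ·S=0.0000
Node (2,0) S=39.5163: V=(p*·0.2599+(1−p*)·4.8077)/1.04=0.4863; Δ=(0.2599−4.8077)/(41.8873−27.2662)=-0.3110; B=V−Δ·S=12.7777
Node (2,1) S=60.7062: V=(p*·0.0000+(1−p*)·0.2599)/1.04=0.0135; Δ=(0.0000−0.2599)/(64.3486−41.8873)=-0.0116; B=V−Δ·S=0.7159
Node (2,2) S=93.2588: V=(p*·0.0000+(1−p*)·0.0000)/1.04=0.0000; Δ=(0.0000−0.0000)/(98.8543−64.3486)=0.0000; B=V−Δ·S=0.0000
Node (1,0) S=57.2700: V=(p*·0.0135+(1−p*)·0.4863)/1.04=0.0376; Δ=(0.0135−0.4863)/(60.7062−39.5163)=-0.0223; B=V−Δ·S=1.3153
Node (1,1) S=87.9800: V=(p*·0.0000+(1−p*)·0.0135)/1.04=0.0007; Δ=(0.0000−0.0135)/(93.2588−60.7062)=-0.0004; B=V−Δ·S=0.0372
Node (0,0) S=83.0000: V=(p*·0.0007+(1−p*)·0.0376)/1.04=0.0026; Δ=(0.0007−0.0376)/(87.9800−57.2700)=-0.0012; B=V−Δ·S=0.1022
Self-financing check: at every node Δ·S+B equals the discounted successor values.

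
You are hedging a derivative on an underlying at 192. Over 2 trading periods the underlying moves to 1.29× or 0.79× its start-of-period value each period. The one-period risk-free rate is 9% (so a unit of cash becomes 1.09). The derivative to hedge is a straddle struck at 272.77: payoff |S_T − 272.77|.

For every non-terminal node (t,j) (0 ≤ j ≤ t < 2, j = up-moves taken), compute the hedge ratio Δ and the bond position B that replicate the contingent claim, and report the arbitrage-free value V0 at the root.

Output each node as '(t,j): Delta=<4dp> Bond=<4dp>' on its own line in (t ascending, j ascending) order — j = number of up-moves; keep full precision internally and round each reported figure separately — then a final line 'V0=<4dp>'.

(0,0): Delta=-0.4640 Bond=155.0006
(1,0): Delta=-1.0000 Bond=250.2477
(1,1): Delta=-0.2452 Bond=114.7527
V0=65.9082

Risk-neutral probability p* = (R−d)/(u−d) = (1.09−0.79)/(1.29−0.79) = 0.6000.
Terminal payoffs: V(2,0)=152.9428, V(2,1)=77.1028, V(2,2)=46.7372
Node (1,0) S=151.6800: V=(p*·77.1028+(1−p*)·152.9428)/1.09=98.5677; Δ=(77.1028−152.9428)/(195.6672−119.8272)=-1.0000; B=V−Δ·S=250.2477
Node (1,1) S=247.6800: V=(p*·46.7372+(1−p*)·77.1028)/1.09=54.0215; Δ=(46.7372−77.1028)/(319.5072−195.6672)=-0.2452; B=V−Δ·S=114.7527
Node (0,0) S=192.0000: V=(p*·54.0215+(1−p*)·98.5677)/1.09=65.9082; Δ=(54.0215−98.5677)/(247.6800−151.6800)=-0.4640; B=V−Δ·S=155.0006
Each (Δ,B) replicates both successor values, so the strategy is self-financing and V0 is arbitrage-free.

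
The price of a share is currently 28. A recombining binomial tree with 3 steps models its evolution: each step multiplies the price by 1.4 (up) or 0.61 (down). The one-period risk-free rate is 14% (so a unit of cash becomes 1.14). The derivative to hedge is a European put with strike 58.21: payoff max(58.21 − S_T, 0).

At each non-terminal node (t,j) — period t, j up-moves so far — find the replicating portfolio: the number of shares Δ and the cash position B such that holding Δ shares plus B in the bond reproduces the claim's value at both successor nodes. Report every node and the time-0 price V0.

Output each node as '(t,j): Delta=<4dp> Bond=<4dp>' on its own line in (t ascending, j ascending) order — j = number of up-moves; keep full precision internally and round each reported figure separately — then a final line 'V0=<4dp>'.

Under the risk-neutral measure, an up-move has probability p* = (R−d)/(u−d) = 0.6709 and values discount at R = 1.14.
Terminal values V(3,·): V(3,0)=51.8545, V(3,1)=43.6237, V(3,2)=24.7332, V(3,3)=0.0000
(2,0): S=10.4188. Δ = (V_up−V_dn)/(S_up−S_dn) = (43.6237−51.8545)/(14.5863−6.3555) = -1.0000. V = [p*·43.6237 + (1−p*)·51.8545]/1.14 = 40.6426. B = V − Δ·S = 51.0614.
(2,1): S=23.9120. Δ = (V_up−V_dn)/(S_up−S_dn) = (24.7332−43.6237)/(33.4768−14.5863) = -1.0000. V = [p*·24.7332 + (1−p*)·43.6237]/1.14 = 27.1494. B = V − Δ·S = 51.0614.
(2,2): S=54.8800. Δ = (V_up−V_dn)/(S_up−S_dn) = (0.0000−24.7332)/(76.8320−33.4768) = -0.5705. V = [p*·0.0000 + (1−p*)·24.7332]/1.14 = 7.1404. B = V − Δ·S = 38.4482.
(1,0): S=17.0800. Δ = (V_up−V_dn)/(S_up−S_dn) = (27.1494−40.6426)/(23.9120−10.4188) = -1.0000. V = [p*·27.1494 + (1−p*)·40.6426]/1.14 = 27.7107. B = V − Δ·S = 44.7907.
(1,1): S=39.2000. Δ = (V_up−V_dn)/(S_up−S_dn) = (7.1404−27.1494)/(54.8800−23.9120) = -0.6461. V = [p*·7.1404 + (1−p*)·27.1494]/1.14 = 12.0400. B = V − Δ·S = 37.3679.
(0,0): S=28.0000. Δ = (V_up−V_dn)/(S_up−S_dn) = (12.0400−27.7107)/(39.2000−17.0800) = -0.7084. V = [p*·12.0400 + (1−p*)·27.7107]/1.14 = 15.0855. B = V − Δ·S = 34.9218.
Check: Δ(0,0)·S0 + B(0,0) = 15.0855 = V0.

(0,0): Delta=-0.7084 Bond=34.9218
(1,0): Delta=-1.0000 Bond=44.7907
(1,1): Delta=-0.6461 Bond=37.3679
(2,0): Delta=-1.0000 Bond=51.0614
(2,1): Delta=-1.0000 Bond=51.0614
(2,2): Delta=-0.5705 Bond=38.4482
V0=15.0855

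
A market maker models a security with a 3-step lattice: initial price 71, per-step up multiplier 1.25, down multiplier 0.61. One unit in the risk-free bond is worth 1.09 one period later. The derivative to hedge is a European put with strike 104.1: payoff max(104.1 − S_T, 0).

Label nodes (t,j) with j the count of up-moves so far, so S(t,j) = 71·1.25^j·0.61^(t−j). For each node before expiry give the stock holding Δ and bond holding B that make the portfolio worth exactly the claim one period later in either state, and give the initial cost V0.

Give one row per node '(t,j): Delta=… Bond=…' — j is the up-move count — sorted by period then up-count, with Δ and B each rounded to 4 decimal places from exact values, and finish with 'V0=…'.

The replicating-portfolio and risk-neutral prices coincide; use p* = (1.09−0.61)/(1.25−0.61) = 0.7500 for the latter.
At expiry t=3: V(3,0)=87.9843, V(3,1)=71.0761, V(3,2)=36.4281, V(3,3)=0.0000
  t=2,j=0: stock 26.4191 → up 33.0239 (V=71.0761), down 16.1157 (V=87.9843). Price 69.0855; hedge Δ=-1.0000, bond B=95.5046.
  t=2,j=1: stock 54.1375 → up 67.6719 (V=36.4281), down 33.0239 (V=71.0761). Price 41.3671; hedge Δ=-1.0000, bond B=95.5046.
  t=2,j=2: stock 110.9375 → up 138.6719 (V=0.0000), down 67.6719 (V=36.4281). Price 8.3551; hedge Δ=-0.5131, bond B=65.2740.
  t=1,j=0: stock 43.3100 → up 54.1375 (V=41.3671), down 26.4191 (V=69.0855). Price 44.3089; hedge Δ=-1.0000, bond B=87.6189.
  t=1,j=1: stock 88.7500 → up 110.9375 (V=8.3551), down 54.1375 (V=41.3671). Price 15.2368; hedge Δ=-0.5812, bond B=66.8180.
  t=0,j=0: stock 71.0000 → up 88.7500 (V=15.2368), down 43.3100 (V=44.3089). Price 20.6466; hedge Δ=-0.6398, bond B=66.0718.
Root portfolio cost Δ·71+B reproduces V0=20.6466.

(0,0): Delta=-0.6398 Bond=66.0718
(1,0): Delta=-1.0000 Bond=87.6189
(1,1): Delta=-0.5812 Bond=66.8180
(2,0): Delta=-1.0000 Bond=95.5046
(2,1): Delta=-1.0000 Bond=95.5046
(2,2): Delta=-0.5131 Bond=65.2740
V0=20.6466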